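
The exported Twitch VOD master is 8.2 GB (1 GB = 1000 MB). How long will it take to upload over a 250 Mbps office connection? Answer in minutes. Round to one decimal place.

File: 8.2 GB = 65600.0 Mb.
At 250 Mbps: 65600.0 / 250 = 262.4 s ≈ 4.37 minutes.

4.4 minutes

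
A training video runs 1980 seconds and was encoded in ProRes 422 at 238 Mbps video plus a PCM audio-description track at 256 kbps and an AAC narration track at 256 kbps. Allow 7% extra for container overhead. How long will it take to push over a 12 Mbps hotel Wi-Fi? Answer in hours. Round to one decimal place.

11.7 hours

Audio total: 256 + 256 = 512 kbps = 0.512 Mbps.
Total bitrate: 238.512 Mbps.
File: 238.512 Mbps × 1980 s = 472253.8 Mb.
With 7% container overhead: ×1.07. → 505311.5 Mb.
At 12 Mbps: 505311.5 / 12 = 42109.3 s ≈ 11.7 hours.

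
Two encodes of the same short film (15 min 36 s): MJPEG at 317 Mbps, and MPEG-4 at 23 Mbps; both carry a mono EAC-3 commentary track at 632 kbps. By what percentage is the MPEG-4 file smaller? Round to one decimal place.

92.6%

15 min 36 s = 936 s
Audio: 632 kbps = 0.632 Mbps.
MJPEG: 317.632 Mbps × 936 s = 297303.6 Mb = 37.163 GB.
MPEG-4: 23.632 Mbps × 936 s = 22119.6 Mb = 2.765 GB.
Reduction: (1 − 2.765/37.163) × 100 = 92.56%.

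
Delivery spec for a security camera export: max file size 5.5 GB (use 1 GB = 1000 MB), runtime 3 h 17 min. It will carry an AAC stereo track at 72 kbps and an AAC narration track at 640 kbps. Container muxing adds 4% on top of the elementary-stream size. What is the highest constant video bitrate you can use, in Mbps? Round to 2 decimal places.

2.87 Mbps

Budget: 5.5 GB = 44000.0 Mb.
Stream payload after overhead: 44000.0 / 1.04 = 42307.7 Mb.
3 h 17 min = 197 min = 11820 s
Total bitrate budget: 42307.7 Mb / 11820 s = 3.579 Mbps.
Audio total: 72 + 640 = 712 kbps = 0.712 Mbps.
Video: 3.579 − 0.712 = 2.867 Mbps.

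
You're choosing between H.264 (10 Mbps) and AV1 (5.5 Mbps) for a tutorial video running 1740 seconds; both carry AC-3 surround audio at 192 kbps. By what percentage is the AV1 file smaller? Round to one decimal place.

Audio: 192 kbps = 0.192 Mbps.
H.264: 10.192 Mbps × 1740 s = 17734.1 Mb = 2.065 GiB.
AV1: 5.692 Mbps × 1740 s = 9904.1 Mb = 1.153 GiB.
Reduction: (1 − 1.153/2.065) × 100 = 44.15%.

44.2%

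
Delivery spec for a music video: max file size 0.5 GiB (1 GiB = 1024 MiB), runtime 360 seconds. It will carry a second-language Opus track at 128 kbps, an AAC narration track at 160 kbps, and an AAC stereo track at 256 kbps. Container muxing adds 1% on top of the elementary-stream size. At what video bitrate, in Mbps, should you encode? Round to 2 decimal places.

Budget: 0.5 GiB = 4295.0 Mb.
Stream payload after overhead: 4295.0 / 1.01 = 4252.4 Mb.
Total bitrate budget: 4252.4 Mb / 360 s = 11.812 Mbps.
Audio total: 128 + 160 + 256 = 544 kbps = 0.544 Mbps.
Video: 11.812 − 0.544 = 11.268 Mbps.

11.27 Mbps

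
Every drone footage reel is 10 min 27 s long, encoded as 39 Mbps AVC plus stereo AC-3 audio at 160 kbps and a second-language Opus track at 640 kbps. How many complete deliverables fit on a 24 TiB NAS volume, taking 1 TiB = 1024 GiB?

8459

10 min 27 s = 627 s
Audio total: 160 + 640 = 800 kbps = 0.800 Mbps.
Total bitrate: 39.800 Mbps.
Per item: 39.800 Mbps × 627 s = 24,955 Mb = 3,119 MB.
Capacity: 24 TiB = 211,106,233 Mb; 8459.61 items → 8459 complete.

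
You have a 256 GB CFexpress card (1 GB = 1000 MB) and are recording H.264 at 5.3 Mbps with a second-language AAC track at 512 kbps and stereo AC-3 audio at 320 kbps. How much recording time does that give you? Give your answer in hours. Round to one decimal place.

92.8 hours

Audio total: 512 + 320 = 832 kbps = 0.832 Mbps.
Total bitrate: 5.3 + 0.832 = 6.132 Mbps.
Capacity: 256 GB = 2,048,000 Mb.
Recording time: 2,048,000 / 6.132 = 333,986 s ≈ 92.8 hours.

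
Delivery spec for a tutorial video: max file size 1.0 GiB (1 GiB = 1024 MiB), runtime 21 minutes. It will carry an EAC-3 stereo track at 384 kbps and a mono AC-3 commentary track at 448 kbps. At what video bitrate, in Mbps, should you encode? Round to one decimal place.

Budget: 1.0 GiB = 8589.9 Mb.
21 min = 1260 s
Total bitrate budget: 8589.9 Mb / 1260 s = 6.817 Mbps.
Audio total: 384 + 448 = 832 kbps = 0.832 Mbps.
Video: 6.817 − 0.832 = 5.985 Mbps.

6.0 Mbps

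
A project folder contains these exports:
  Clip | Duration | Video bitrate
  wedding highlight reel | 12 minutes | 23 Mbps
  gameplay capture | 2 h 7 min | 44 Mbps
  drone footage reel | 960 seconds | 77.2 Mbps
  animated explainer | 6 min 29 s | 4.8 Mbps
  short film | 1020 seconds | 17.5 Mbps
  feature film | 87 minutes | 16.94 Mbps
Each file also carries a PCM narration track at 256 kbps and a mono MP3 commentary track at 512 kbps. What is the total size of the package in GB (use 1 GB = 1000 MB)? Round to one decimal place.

Audio total: 256 + 512 = 768 kbps = 0.768 Mbps.
wedding highlight reel: 23.768 Mbps × 720 s = 17113.0 Mb
gameplay capture: 44.768 Mbps × 7620 s = 341132.2 Mb
drone footage reel: 77.968 Mbps × 960 s = 74849.3 Mb
animated explainer: 5.568 Mbps × 389 s = 2166.0 Mb
short film: 18.268 Mbps × 1020 s = 18633.4 Mb
feature film: 17.708 Mbps × 5220 s = 92435.8 Mb
Total: 546329.5 Mb = 68291.2 MB.
= 68.29 GB.

68.3 GB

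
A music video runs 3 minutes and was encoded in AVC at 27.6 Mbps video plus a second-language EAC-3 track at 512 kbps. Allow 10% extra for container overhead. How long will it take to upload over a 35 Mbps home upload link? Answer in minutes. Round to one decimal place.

3 min = 180 s
Audio: 512 kbps = 0.512 Mbps.
Total bitrate: 28.112 Mbps.
File: 28.112 Mbps × 180 s = 5060.2 Mb.
With 10% container overhead: ×1.10. → 5566.2 Mb.
At 35 Mbps: 5566.2 / 35 = 159.0 s ≈ 2.65 minutes.

2.7 minutes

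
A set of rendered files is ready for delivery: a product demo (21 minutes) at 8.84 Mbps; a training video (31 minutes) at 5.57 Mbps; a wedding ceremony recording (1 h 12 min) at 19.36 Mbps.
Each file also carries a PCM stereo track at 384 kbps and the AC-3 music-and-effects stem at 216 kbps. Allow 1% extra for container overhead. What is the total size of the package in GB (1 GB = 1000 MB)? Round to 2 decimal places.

Audio total: 384 + 216 = 600 kbps = 0.600 Mbps.
product demo: 9.440 Mbps × 1260 s × 1.01 = 12013.3 Mb
training video: 6.170 Mbps × 1860 s × 1.01 = 11591.0 Mb
wedding ceremony recording: 19.960 Mbps × 4320 s × 1.01 = 87089.5 Mb
Total: 110693.8 Mb = 13836.7 MB.
= 13.84 GB.

13.84 GB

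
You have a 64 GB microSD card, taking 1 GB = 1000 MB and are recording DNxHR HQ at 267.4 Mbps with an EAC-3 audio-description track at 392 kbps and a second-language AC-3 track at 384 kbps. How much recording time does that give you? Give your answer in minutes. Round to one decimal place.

Audio total: 392 + 384 = 776 kbps = 0.776 Mbps.
Total bitrate: 267.4 + 0.776 = 268.176 Mbps.
Capacity: 64 GB = 512,000 Mb.
Recording time: 512,000 / 268.176 = 1,909 s ≈ 31.8 minutes.

31.8 minutes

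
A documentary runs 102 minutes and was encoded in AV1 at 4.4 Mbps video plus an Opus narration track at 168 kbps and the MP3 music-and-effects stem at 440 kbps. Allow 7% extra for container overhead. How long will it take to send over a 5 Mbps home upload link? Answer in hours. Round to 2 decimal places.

102 min = 6120 s
Audio total: 168 + 440 = 608 kbps = 0.608 Mbps.
Total bitrate: 5.008 Mbps.
File: 5.008 Mbps × 6120 s = 30649.0 Mb.
With 7% container overhead: ×1.07. → 32794.4 Mb.
At 5 Mbps: 32794.4 / 5 = 6558.9 s ≈ 1.82 hours.

1.82 hours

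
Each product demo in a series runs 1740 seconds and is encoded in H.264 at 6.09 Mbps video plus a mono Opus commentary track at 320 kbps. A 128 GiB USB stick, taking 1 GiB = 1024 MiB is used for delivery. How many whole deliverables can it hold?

98

Audio: 320 kbps = 0.320 Mbps.
Total bitrate: 6.410 Mbps.
Per item: 6.410 Mbps × 1740 s = 11,153 Mb = 1,394 MB.
Capacity: 128 GiB = 1,099,512 Mb; 98.58 items → 98 complete.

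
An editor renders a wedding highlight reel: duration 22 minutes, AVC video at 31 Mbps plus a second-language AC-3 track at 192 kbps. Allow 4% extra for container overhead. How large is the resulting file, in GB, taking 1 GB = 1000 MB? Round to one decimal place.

5.4 GB

22 min = 1320 s
Audio: 192 kbps = 0.192 Mbps.
Total bitrate: 31 + 0.192 = 31.192 Mbps.
Stream data: 31.192 Mbps × 1320 s = 41173.4 Mb.
With 4% container overhead: ×1.04.
42,820 Mb ÷ 8 = 5,353 MB → 5.353 GB.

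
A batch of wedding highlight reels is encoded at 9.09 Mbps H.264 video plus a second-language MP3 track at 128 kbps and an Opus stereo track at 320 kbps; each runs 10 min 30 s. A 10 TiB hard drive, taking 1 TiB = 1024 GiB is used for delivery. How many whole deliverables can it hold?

14638

10 min 30 s = 630 s
Audio total: 128 + 320 = 448 kbps = 0.448 Mbps.
Total bitrate: 9.538 Mbps.
Per item: 9.538 Mbps × 630 s = 6,009 Mb = 751.1 MB.
Capacity: 10 TiB = 87,960,930 Mb; 14638.34 items → 14638 complete.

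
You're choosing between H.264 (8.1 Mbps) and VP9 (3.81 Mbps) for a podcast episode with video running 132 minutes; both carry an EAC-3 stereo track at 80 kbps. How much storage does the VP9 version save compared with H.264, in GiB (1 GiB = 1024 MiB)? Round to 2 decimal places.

132 min = 7920 s
Audio: 80 kbps = 0.080 Mbps.
H.264: 8.180 Mbps × 7920 s = 64785.6 Mb = 7.542 GiB.
VP9: 3.890 Mbps × 7920 s = 30808.8 Mb = 3.587 GiB.
Saving: 7.542 − 3.587 = 3.955 GiB.

3.96 GiB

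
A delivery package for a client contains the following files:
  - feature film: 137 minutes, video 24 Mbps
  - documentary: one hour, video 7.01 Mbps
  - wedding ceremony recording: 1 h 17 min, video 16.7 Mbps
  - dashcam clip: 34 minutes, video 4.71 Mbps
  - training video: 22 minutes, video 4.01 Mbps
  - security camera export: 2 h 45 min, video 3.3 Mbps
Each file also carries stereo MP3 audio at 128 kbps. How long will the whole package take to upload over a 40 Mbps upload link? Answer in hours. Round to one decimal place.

Audio: 128 kbps = 0.128 Mbps.
feature film: 24.128 Mbps × 8220 s = 198332.2 Mb
documentary: 7.138 Mbps × 3600 s = 25696.8 Mb
wedding ceremony recording: 16.828 Mbps × 4620 s = 77745.4 Mb
dashcam clip: 4.838 Mbps × 2040 s = 9869.5 Mb
training video: 4.138 Mbps × 1320 s = 5462.2 Mb
security camera export: 3.428 Mbps × 9900 s = 33937.2 Mb
Total: 351043.2 Mb = 43880.4 MB.
At 40 Mbps: 351043.2 / 40 = 8776 s ≈ 2.44 hours.

2.4 hours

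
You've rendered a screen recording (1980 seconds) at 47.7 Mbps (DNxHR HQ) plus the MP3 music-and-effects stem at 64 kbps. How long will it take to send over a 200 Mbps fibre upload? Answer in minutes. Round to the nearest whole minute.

8 minutes

Audio: 64 kbps = 0.064 Mbps.
Total bitrate: 47.764 Mbps.
File: 47.764 Mbps × 1980 s = 94572.7 Mb.
At 200 Mbps: 94572.7 / 200 = 472.9 s ≈ 7.88 minutes.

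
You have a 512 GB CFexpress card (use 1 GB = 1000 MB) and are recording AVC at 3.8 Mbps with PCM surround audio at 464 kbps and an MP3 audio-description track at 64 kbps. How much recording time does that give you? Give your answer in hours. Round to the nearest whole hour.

263 hours

Audio total: 464 + 64 = 528 kbps = 0.528 Mbps.
Total bitrate: 3.8 + 0.528 = 4.328 Mbps.
Capacity: 512 GB = 4,096,000 Mb.
Recording time: 4,096,000 / 4.328 = 946,396 s ≈ 263 hours.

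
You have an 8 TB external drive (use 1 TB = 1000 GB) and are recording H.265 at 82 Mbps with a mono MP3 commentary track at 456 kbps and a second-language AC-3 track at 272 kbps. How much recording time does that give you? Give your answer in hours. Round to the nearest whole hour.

Audio total: 456 + 272 = 728 kbps = 0.728 Mbps.
Total bitrate: 82 + 0.728 = 82.728 Mbps.
Capacity: 8 TB = 64,000,000 Mb.
Recording time: 64,000,000 / 82.728 = 773,620 s ≈ 215 hours.

215 hours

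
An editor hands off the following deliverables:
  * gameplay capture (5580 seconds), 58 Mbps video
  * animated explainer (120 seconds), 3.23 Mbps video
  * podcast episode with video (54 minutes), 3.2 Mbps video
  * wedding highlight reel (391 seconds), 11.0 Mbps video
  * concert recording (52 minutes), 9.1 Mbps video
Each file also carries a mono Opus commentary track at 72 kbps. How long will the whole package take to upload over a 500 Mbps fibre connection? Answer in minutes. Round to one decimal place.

Audio: 72 kbps = 0.072 Mbps.
gameplay capture: 58.072 Mbps × 5580 s = 324041.8 Mb
animated explainer: 3.302 Mbps × 120 s = 396.2 Mb
podcast episode with video: 3.272 Mbps × 3240 s = 10601.3 Mb
wedding highlight reel: 11.072 Mbps × 391 s = 4329.2 Mb
concert recording: 9.172 Mbps × 3120 s = 28616.6 Mb
Total: 367985.1 Mb = 45998.1 MB.
At 500 Mbps: 367985.1 / 500 = 736 s ≈ 12.3 minutes.

12.3 minutes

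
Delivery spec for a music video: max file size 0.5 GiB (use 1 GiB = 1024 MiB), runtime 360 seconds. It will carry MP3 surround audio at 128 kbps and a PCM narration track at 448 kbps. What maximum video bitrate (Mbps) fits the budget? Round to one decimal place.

Budget: 0.5 GiB = 4295.0 Mb.
Total bitrate budget: 4295.0 Mb / 360 s = 11.930 Mbps.
Audio total: 128 + 448 = 576 kbps = 0.576 Mbps.
Video: 11.930 − 0.576 = 11.354 Mbps.

11.4 Mbps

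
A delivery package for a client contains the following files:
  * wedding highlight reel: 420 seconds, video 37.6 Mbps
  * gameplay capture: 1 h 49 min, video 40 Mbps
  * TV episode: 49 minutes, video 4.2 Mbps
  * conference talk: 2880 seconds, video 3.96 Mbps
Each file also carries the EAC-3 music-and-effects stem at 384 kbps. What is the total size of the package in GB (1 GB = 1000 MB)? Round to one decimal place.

Audio: 384 kbps = 0.384 Mbps.
wedding highlight reel: 37.984 Mbps × 420 s = 15953.3 Mb
gameplay capture: 40.384 Mbps × 6540 s = 264111.4 Mb
TV episode: 4.584 Mbps × 2940 s = 13477.0 Mb
conference talk: 4.344 Mbps × 2880 s = 12510.7 Mb
Total: 306052.3 Mb = 38256.5 MB.
= 38.26 GB.

38.3 GB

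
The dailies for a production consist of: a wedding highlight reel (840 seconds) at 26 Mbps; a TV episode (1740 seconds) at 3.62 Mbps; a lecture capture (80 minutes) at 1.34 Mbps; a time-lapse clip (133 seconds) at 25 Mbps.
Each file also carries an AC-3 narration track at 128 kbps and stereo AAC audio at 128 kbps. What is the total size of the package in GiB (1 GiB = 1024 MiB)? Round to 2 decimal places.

4.64 GiB

Audio total: 128 + 128 = 256 kbps = 0.256 Mbps.
wedding highlight reel: 26.256 Mbps × 840 s = 22055.0 Mb
TV episode: 3.876 Mbps × 1740 s = 6744.2 Mb
lecture capture: 1.596 Mbps × 4800 s = 7660.8 Mb
time-lapse clip: 25.256 Mbps × 133 s = 3359.0 Mb
Total: 39819.1 Mb = 4977.4 MB.
= 4.636 GiB.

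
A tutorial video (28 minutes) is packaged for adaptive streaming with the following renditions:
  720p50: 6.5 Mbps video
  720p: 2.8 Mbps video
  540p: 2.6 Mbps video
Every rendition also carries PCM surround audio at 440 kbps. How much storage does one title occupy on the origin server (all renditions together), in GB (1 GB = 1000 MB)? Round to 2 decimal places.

28 min = 1680 s
Audio: 440 kbps = 0.440 Mbps.
Sum of rendition bitrates: (6.5+0.440) + (2.8+0.440) + (2.6+0.440) = 13.220 Mbps.
× 1680 s = 22,210 Mb = 2,776 MB = 2.776 GB.

2.78 GB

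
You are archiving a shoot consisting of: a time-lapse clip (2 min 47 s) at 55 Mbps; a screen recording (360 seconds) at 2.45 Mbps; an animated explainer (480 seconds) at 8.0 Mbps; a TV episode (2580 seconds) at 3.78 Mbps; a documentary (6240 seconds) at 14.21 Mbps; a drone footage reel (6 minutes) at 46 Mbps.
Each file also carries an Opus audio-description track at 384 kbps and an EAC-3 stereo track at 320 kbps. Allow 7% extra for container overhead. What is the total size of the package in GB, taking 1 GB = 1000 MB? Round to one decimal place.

Audio total: 384 + 320 = 704 kbps = 0.704 Mbps.
time-lapse clip: 55.704 Mbps × 167 s × 1.07 = 9953.7 Mb
screen recording: 3.154 Mbps × 360 s × 1.07 = 1214.9 Mb
animated explainer: 8.704 Mbps × 480 s × 1.07 = 4470.4 Mb
TV episode: 4.484 Mbps × 2580 s × 1.07 = 12378.5 Mb
documentary: 14.914 Mbps × 6240 s × 1.07 = 99577.8 Mb
drone footage reel: 46.704 Mbps × 360 s × 1.07 = 17990.4 Mb
Total: 145585.7 Mb = 18198.2 MB.
= 18.20 GB.

18.2 GB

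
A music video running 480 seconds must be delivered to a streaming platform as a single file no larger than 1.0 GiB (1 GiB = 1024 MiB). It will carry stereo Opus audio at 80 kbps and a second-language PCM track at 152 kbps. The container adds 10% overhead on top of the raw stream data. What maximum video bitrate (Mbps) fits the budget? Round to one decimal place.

Budget: 1.0 GiB = 8589.9 Mb.
Stream payload after overhead: 8589.9 / 1.10 = 7809.0 Mb.
Total bitrate budget: 7809.0 Mb / 480 s = 16.269 Mbps.
Audio total: 80 + 152 = 232 kbps = 0.232 Mbps.
Video: 16.269 − 0.232 = 16.037 Mbps.

16.0 Mbps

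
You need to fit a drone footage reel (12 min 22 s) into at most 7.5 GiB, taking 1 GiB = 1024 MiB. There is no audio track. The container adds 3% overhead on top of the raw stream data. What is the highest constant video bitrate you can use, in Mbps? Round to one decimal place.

84.3 Mbps

Budget: 7.5 GiB = 64424.5 Mb.
Stream payload after overhead: 64424.5 / 1.03 = 62548.1 Mb.
12 min 22 s = 742 s
Total bitrate budget: 62548.1 Mb / 742 s = 84.297 Mbps.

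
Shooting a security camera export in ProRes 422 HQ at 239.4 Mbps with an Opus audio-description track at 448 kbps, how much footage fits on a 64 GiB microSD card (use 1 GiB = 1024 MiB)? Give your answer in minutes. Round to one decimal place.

38.2 minutes

Audio: 448 kbps = 0.448 Mbps.
Total bitrate: 239.4 + 0.448 = 239.848 Mbps.
Capacity: 64 GiB = 549,756 Mb.
Recording time: 549,756 / 239.848 = 2,292 s ≈ 38.2 minutes.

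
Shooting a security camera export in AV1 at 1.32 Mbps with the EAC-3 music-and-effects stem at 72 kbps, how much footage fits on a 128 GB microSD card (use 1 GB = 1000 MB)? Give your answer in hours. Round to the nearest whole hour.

204 hours

Audio: 72 kbps = 0.072 Mbps.
Total bitrate: 1.32 + 0.072 = 1.392 Mbps.
Capacity: 128 GB = 1,024,000 Mb.
Recording time: 1,024,000 / 1.392 = 735,632 s ≈ 204 hours.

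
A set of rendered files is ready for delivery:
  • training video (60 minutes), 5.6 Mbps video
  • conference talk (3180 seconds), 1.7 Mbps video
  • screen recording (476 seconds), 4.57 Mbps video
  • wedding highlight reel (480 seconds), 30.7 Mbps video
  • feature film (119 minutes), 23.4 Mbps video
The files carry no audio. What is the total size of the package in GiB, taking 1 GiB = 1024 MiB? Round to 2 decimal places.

24.40 GiB

training video: 5.600 Mbps × 3600 s = 20160.0 Mb
conference talk: 1.700 Mbps × 3180 s = 5406.0 Mb
screen recording: 4.570 Mbps × 476 s = 2175.3 Mb
wedding highlight reel: 30.700 Mbps × 480 s = 14736.0 Mb
feature film: 23.400 Mbps × 7140 s = 167076.0 Mb
Total: 209553.3 Mb = 26194.2 MB.
= 24.40 GiB.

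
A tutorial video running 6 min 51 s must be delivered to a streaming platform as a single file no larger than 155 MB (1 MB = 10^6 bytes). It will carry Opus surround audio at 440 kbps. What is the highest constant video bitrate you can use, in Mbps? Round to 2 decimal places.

2.58 Mbps

Budget: 155 MB = 1240.0 Mb.
6 min 51 s = 411 s
Total bitrate budget: 1240.0 Mb / 411 s = 3.017 Mbps.
Audio: 440 kbps = 0.440 Mbps.
Video: 3.017 − 0.440 = 2.577 Mbps.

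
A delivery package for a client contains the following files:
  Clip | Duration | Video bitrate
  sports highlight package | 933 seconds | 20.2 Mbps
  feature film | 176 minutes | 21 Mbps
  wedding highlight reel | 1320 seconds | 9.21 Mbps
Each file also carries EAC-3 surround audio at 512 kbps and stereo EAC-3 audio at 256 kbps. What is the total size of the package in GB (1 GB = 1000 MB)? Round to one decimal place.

32.8 GB

Audio total: 512 + 256 = 768 kbps = 0.768 Mbps.
sports highlight package: 20.968 Mbps × 933 s = 19563.1 Mb
feature film: 21.768 Mbps × 10560 s = 229870.1 Mb
wedding highlight reel: 9.978 Mbps × 1320 s = 13171.0 Mb
Total: 262604.2 Mb = 32825.5 MB.
= 32.83 GB.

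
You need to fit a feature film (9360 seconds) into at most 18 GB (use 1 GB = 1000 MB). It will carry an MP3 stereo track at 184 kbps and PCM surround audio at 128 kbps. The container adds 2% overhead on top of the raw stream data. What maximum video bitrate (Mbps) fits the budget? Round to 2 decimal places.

14.77 Mbps

Budget: 18 GB = 144000.0 Mb.
Stream payload after overhead: 144000.0 / 1.02 = 141176.5 Mb.
Total bitrate budget: 141176.5 Mb / 9360 s = 15.083 Mbps.
Audio total: 184 + 128 = 312 kbps = 0.312 Mbps.
Video: 15.083 − 0.312 = 14.771 Mbps.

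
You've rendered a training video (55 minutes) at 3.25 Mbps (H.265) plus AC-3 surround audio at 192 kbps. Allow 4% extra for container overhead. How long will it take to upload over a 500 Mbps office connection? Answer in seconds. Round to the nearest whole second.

24 seconds

55 min = 3300 s
Audio: 192 kbps = 0.192 Mbps.
Total bitrate: 3.442 Mbps.
File: 3.442 Mbps × 3300 s = 11358.6 Mb.
With 4% container overhead: ×1.04. → 11812.9 Mb.
At 500 Mbps: 11812.9 / 500 = 23.6 s ≈ 23.6 seconds.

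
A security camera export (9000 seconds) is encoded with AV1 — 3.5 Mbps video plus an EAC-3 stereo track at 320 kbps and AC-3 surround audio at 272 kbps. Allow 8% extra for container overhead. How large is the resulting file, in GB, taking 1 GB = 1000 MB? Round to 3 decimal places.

4.972 GB

Audio total: 320 + 272 = 592 kbps = 0.592 Mbps.
Total bitrate: 3.5 + 0.592 = 4.092 Mbps.
Stream data: 4.092 Mbps × 9000 s = 36828.0 Mb.
With 8% container overhead: ×1.08.
39,774 Mb ÷ 8 = 4,972 MB → 4.972 GB.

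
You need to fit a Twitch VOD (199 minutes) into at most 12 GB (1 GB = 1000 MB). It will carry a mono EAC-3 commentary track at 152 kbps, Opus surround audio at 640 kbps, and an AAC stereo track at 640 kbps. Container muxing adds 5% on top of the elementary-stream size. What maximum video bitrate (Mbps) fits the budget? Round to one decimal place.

Budget: 12 GB = 96000.0 Mb.
Stream payload after overhead: 96000.0 / 1.05 = 91428.6 Mb.
199 min = 11940 s
Total bitrate budget: 91428.6 Mb / 11940 s = 7.657 Mbps.
Audio total: 152 + 640 + 640 = 1432 kbps = 1.432 Mbps.
Video: 7.657 − 1.432 = 6.225 Mbps.

6.2 Mbps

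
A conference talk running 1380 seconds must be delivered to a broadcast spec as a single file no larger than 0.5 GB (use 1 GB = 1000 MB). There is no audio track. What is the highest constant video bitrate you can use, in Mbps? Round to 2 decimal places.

Budget: 0.5 GB = 4000.0 Mb.
Total bitrate budget: 4000.0 Mb / 1380 s = 2.899 Mbps.

2.90 Mbps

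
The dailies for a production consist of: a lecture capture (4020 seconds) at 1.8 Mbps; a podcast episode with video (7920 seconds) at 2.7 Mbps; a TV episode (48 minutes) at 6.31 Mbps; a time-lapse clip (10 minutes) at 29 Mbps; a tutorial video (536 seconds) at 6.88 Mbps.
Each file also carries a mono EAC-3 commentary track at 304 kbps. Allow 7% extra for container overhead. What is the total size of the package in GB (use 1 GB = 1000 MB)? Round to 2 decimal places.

9.73 GB

Audio: 304 kbps = 0.304 Mbps.
lecture capture: 2.104 Mbps × 4020 s × 1.07 = 9050.1 Mb
podcast episode with video: 3.004 Mbps × 7920 s × 1.07 = 25457.1 Mb
TV episode: 6.614 Mbps × 2880 s × 1.07 = 20381.7 Mb
time-lapse clip: 29.304 Mbps × 600 s × 1.07 = 18813.2 Mb
tutorial video: 7.184 Mbps × 536 s × 1.07 = 4120.2 Mb
Total: 77822.3 Mb = 9727.8 MB.
= 9.728 GB.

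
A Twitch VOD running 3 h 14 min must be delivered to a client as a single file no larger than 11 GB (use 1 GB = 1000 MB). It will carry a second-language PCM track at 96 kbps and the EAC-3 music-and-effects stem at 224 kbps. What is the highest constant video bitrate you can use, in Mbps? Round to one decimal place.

Budget: 11 GB = 88000.0 Mb.
3 h 14 min = 194 min = 11640 s
Total bitrate budget: 88000.0 Mb / 11640 s = 7.560 Mbps.
Audio total: 96 + 224 = 320 kbps = 0.320 Mbps.
Video: 7.560 − 0.320 = 7.240 Mbps.

7.2 Mbps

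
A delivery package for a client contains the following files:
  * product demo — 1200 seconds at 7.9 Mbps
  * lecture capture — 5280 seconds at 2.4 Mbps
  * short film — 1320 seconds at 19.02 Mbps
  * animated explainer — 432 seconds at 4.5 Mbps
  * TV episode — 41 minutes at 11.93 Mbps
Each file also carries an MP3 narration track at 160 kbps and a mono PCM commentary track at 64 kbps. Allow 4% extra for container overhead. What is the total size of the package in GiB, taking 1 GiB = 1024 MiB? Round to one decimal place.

Audio total: 160 + 64 = 224 kbps = 0.224 Mbps.
product demo: 8.124 Mbps × 1200 s × 1.04 = 10138.8 Mb
lecture capture: 2.624 Mbps × 5280 s × 1.04 = 14408.9 Mb
short film: 19.244 Mbps × 1320 s × 1.04 = 26418.2 Mb
animated explainer: 4.724 Mbps × 432 s × 1.04 = 2122.4 Mb
TV episode: 12.154 Mbps × 2460 s × 1.04 = 31094.8 Mb
Total: 84183.0 Mb = 10522.9 MB.
= 9.800 GiB.

9.8 GiB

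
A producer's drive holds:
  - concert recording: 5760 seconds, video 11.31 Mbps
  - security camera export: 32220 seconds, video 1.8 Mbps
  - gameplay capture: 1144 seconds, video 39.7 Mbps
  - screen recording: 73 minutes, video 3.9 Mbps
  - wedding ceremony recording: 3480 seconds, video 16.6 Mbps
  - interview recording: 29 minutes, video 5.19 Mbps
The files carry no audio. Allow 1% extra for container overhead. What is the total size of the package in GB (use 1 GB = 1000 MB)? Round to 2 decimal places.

concert recording: 11.310 Mbps × 5760 s × 1.01 = 65797.1 Mb
security camera export: 1.800 Mbps × 32220 s × 1.01 = 58576.0 Mb
gameplay capture: 39.700 Mbps × 1144 s × 1.01 = 45871.0 Mb
screen recording: 3.900 Mbps × 4380 s × 1.01 = 17252.8 Mb
wedding ceremony recording: 16.600 Mbps × 3480 s × 1.01 = 58345.7 Mb
interview recording: 5.190 Mbps × 1740 s × 1.01 = 9120.9 Mb
Total: 254963.4 Mb = 31870.4 MB.
= 31.87 GB.

31.87 GB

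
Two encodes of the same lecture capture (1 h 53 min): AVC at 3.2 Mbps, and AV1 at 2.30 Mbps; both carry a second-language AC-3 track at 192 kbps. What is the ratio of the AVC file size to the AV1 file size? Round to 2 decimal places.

1 h 53 min = 113 min = 6780 s
Audio: 192 kbps = 0.192 Mbps.
AVC: 3.392 Mbps × 6780 s = 22997.8 Mb = 2.875 GB.
AV1: 2.492 Mbps × 6780 s = 16895.8 Mb = 2.112 GB.
Ratio: 2.875 / 2.112 = 1.361.

1.36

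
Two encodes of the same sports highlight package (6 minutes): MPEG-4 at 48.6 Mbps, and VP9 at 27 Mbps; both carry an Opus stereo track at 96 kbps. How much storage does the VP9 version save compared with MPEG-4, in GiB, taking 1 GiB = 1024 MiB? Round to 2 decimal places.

0.91 GiB

6 min = 360 s
Audio: 96 kbps = 0.096 Mbps.
MPEG-4: 48.696 Mbps × 360 s = 17530.6 Mb = 2.041 GiB.
VP9: 27.096 Mbps × 360 s = 9754.6 Mb = 1.136 GiB.
Saving: 2.041 − 1.136 = 0.905 GiB.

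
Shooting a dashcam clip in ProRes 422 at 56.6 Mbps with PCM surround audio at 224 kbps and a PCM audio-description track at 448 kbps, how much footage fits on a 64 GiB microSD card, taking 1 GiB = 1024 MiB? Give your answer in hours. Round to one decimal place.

Audio total: 224 + 448 = 672 kbps = 0.672 Mbps.
Total bitrate: 56.6 + 0.672 = 57.272 Mbps.
Capacity: 64 GiB = 549,756 Mb.
Recording time: 549,756 / 57.272 = 9,599 s ≈ 2.67 hours.

2.7 hours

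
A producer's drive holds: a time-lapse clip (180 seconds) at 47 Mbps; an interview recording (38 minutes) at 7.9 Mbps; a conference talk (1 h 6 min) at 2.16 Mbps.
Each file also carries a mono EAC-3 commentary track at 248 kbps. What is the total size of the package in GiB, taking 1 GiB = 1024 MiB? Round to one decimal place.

Audio: 248 kbps = 0.248 Mbps.
time-lapse clip: 47.248 Mbps × 180 s = 8504.6 Mb
interview recording: 8.148 Mbps × 2280 s = 18577.4 Mb
conference talk: 2.408 Mbps × 3960 s = 9535.7 Mb
Total: 36617.8 Mb = 4577.2 MB.
= 4.263 GiB.

4.3 GiB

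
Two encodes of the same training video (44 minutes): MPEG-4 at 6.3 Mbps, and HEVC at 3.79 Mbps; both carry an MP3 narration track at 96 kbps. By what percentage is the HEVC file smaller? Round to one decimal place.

39.2%

44 min = 2640 s
Audio: 96 kbps = 0.096 Mbps.
MPEG-4: 6.396 Mbps × 2640 s = 16885.4 Mb = 1.966 GiB.
HEVC: 3.886 Mbps × 2640 s = 10259.0 Mb = 1.194 GiB.
Reduction: (1 − 1.194/1.966) × 100 = 39.24%.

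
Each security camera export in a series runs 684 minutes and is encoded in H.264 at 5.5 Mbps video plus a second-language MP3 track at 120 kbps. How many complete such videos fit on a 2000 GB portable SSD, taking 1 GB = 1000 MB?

684 min = 41040 s
Audio: 120 kbps = 0.120 Mbps.
Total bitrate: 5.620 Mbps.
Per item: 5.620 Mbps × 41040 s = 230,645 Mb = 28,831 MB.
Capacity: 2000 GB = 16,000,000 Mb; 69.37 items → 69 complete.

69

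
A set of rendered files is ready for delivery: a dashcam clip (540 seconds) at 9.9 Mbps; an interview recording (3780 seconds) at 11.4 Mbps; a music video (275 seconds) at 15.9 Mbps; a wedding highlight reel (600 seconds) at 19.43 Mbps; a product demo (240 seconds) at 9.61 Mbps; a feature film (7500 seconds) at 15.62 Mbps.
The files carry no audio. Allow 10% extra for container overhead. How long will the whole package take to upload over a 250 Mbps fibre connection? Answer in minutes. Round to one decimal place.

dashcam clip: 9.900 Mbps × 540 s × 1.10 = 5880.6 Mb
interview recording: 11.400 Mbps × 3780 s × 1.10 = 47401.2 Mb
music video: 15.900 Mbps × 275 s × 1.10 = 4809.8 Mb
wedding highlight reel: 19.430 Mbps × 600 s × 1.10 = 12823.8 Mb
product demo: 9.610 Mbps × 240 s × 1.10 = 2537.0 Mb
feature film: 15.620 Mbps × 7500 s × 1.10 = 128865.0 Mb
Total: 202317.4 Mb = 25289.7 MB.
At 250 Mbps: 202317.4 / 250 = 809 s ≈ 13.5 minutes.

13.5 minutes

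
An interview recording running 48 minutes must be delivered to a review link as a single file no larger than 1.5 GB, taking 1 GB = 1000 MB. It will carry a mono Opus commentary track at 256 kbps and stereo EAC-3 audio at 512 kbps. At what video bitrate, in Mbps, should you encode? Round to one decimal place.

3.4 Mbps

Budget: 1.5 GB = 12000.0 Mb.
48 min = 2880 s
Total bitrate budget: 12000.0 Mb / 2880 s = 4.167 Mbps.
Audio total: 256 + 512 = 768 kbps = 0.768 Mbps.
Video: 4.167 − 0.768 = 3.399 Mbps.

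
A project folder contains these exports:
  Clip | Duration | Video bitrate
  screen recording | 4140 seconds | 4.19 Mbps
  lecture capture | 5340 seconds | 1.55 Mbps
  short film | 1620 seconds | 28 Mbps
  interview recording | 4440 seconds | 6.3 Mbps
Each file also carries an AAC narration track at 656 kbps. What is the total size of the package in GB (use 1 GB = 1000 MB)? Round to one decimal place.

Audio: 656 kbps = 0.656 Mbps.
screen recording: 4.846 Mbps × 4140 s = 20062.4 Mb
lecture capture: 2.206 Mbps × 5340 s = 11780.0 Mb
short film: 28.656 Mbps × 1620 s = 46422.7 Mb
interview recording: 6.956 Mbps × 4440 s = 30884.6 Mb
Total: 109149.8 Mb = 13643.7 MB.
= 13.64 GB.

13.6 GB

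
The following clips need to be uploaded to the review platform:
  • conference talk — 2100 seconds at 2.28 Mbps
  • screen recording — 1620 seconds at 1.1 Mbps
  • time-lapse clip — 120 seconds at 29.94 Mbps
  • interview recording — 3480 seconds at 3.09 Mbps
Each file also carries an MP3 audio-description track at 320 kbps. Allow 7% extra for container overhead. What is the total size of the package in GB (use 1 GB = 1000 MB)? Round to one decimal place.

3.1 GB

Audio: 320 kbps = 0.320 Mbps.
conference talk: 2.600 Mbps × 2100 s × 1.07 = 5842.2 Mb
screen recording: 1.420 Mbps × 1620 s × 1.07 = 2461.4 Mb
time-lapse clip: 30.260 Mbps × 120 s × 1.07 = 3885.4 Mb
interview recording: 3.410 Mbps × 3480 s × 1.07 = 12697.5 Mb
Total: 24886.5 Mb = 3110.8 MB.
= 3.111 GB.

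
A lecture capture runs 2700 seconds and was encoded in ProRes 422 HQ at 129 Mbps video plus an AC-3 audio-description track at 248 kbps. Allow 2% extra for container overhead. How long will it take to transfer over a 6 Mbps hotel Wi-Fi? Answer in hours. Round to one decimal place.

16.5 hours

Audio: 248 kbps = 0.248 Mbps.
Total bitrate: 129.248 Mbps.
File: 129.248 Mbps × 2700 s = 348969.6 Mb.
With 2% container overhead: ×1.02. → 355949.0 Mb.
At 6 Mbps: 355949.0 / 6 = 59324.8 s ≈ 16.5 hours.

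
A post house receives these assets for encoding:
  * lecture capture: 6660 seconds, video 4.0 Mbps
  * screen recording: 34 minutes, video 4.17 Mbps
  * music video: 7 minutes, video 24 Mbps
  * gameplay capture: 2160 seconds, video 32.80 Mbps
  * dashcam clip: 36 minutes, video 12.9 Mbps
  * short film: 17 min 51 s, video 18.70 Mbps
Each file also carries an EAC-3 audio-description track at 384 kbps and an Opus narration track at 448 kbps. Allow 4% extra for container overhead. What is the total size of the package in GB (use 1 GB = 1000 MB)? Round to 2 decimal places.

Audio total: 384 + 448 = 832 kbps = 0.832 Mbps.
lecture capture: 4.832 Mbps × 6660 s × 1.04 = 33468.4 Mb
screen recording: 5.002 Mbps × 2040 s × 1.04 = 10612.2 Mb
music video: 24.832 Mbps × 420 s × 1.04 = 10846.6 Mb
gameplay capture: 33.632 Mbps × 2160 s × 1.04 = 75550.9 Mb
dashcam clip: 13.732 Mbps × 2160 s × 1.04 = 30847.6 Mb
short film: 19.532 Mbps × 1071 s × 1.04 = 21755.5 Mb
Total: 183081.2 Mb = 22885.2 MB.
= 22.89 GB.

22.89 GB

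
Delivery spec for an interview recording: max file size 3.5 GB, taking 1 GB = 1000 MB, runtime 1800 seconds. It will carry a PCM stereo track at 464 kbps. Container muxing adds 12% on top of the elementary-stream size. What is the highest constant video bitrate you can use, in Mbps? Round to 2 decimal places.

13.42 Mbps

Budget: 3.5 GB = 28000.0 Mb.
Stream payload after overhead: 28000.0 / 1.12 = 25000.0 Mb.
Total bitrate budget: 25000.0 Mb / 1800 s = 13.889 Mbps.
Audio: 464 kbps = 0.464 Mbps.
Video: 13.889 − 0.464 = 13.425 Mbps.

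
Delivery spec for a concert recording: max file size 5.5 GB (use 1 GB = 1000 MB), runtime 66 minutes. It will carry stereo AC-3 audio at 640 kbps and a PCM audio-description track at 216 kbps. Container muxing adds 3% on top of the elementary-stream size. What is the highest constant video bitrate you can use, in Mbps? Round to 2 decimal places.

Budget: 5.5 GB = 44000.0 Mb.
Stream payload after overhead: 44000.0 / 1.03 = 42718.4 Mb.
66 min = 3960 s
Total bitrate budget: 42718.4 Mb / 3960 s = 10.787 Mbps.
Audio total: 640 + 216 = 856 kbps = 0.856 Mbps.
Video: 10.787 − 0.856 = 9.931 Mbps.

9.93 Mbps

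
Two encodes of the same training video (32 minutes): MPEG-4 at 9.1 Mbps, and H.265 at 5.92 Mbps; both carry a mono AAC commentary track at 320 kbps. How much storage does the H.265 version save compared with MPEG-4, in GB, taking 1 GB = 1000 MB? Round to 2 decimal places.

32 min = 1920 s
Audio: 320 kbps = 0.320 Mbps.
MPEG-4: 9.420 Mbps × 1920 s = 18086.4 Mb = 2.261 GB.
H.265: 6.240 Mbps × 1920 s = 11980.8 Mb = 1.498 GB.
Saving: 2.261 − 1.498 = 0.763 GB.

0.76 GB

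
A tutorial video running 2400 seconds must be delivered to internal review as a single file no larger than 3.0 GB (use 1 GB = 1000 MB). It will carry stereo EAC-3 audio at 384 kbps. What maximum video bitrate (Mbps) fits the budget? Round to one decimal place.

Budget: 3.0 GB = 24000.0 Mb.
Total bitrate budget: 24000.0 Mb / 2400 s = 10.000 Mbps.
Audio: 384 kbps = 0.384 Mbps.
Video: 10.000 − 0.384 = 9.616 Mbps.

9.6 Mbps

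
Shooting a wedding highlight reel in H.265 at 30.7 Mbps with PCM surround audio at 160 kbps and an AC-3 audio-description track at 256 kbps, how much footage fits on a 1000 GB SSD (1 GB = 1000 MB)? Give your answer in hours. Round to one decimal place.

Audio total: 160 + 256 = 416 kbps = 0.416 Mbps.
Total bitrate: 30.7 + 0.416 = 31.116 Mbps.
Capacity: 1000 GB = 8,000,000 Mb.
Recording time: 8,000,000 / 31.116 = 257,102 s ≈ 71.4 hours.

71.4 hours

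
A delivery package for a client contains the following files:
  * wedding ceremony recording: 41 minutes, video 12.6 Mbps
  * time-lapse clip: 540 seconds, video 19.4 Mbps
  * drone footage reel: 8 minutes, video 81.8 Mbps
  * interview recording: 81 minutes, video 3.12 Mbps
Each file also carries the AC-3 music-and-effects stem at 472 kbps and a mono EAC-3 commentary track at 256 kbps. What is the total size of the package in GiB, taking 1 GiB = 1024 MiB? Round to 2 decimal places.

11.87 GiB

Audio total: 472 + 256 = 728 kbps = 0.728 Mbps.
wedding ceremony recording: 13.328 Mbps × 2460 s = 32786.9 Mb
time-lapse clip: 20.128 Mbps × 540 s = 10869.1 Mb
drone footage reel: 82.528 Mbps × 480 s = 39613.4 Mb
interview recording: 3.848 Mbps × 4860 s = 18701.3 Mb
Total: 101970.7 Mb = 12746.3 MB.
= 11.87 GiB.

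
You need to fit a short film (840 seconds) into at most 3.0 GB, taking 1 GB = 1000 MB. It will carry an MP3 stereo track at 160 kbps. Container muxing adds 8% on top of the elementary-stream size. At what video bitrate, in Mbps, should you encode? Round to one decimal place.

Budget: 3.0 GB = 24000.0 Mb.
Stream payload after overhead: 24000.0 / 1.08 = 22222.2 Mb.
Total bitrate budget: 22222.2 Mb / 840 s = 26.455 Mbps.
Audio: 160 kbps = 0.160 Mbps.
Video: 26.455 − 0.160 = 26.295 Mbps.

26.3 Mbps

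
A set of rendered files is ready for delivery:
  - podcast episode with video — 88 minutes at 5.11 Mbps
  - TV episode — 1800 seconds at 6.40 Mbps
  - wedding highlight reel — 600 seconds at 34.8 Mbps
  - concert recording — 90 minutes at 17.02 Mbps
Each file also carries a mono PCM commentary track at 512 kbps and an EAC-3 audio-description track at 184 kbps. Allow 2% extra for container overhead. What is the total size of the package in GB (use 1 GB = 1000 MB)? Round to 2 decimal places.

20.45 GB

Audio total: 512 + 184 = 696 kbps = 0.696 Mbps.
podcast episode with video: 5.806 Mbps × 5280 s × 1.02 = 31268.8 Mb
TV episode: 7.096 Mbps × 1800 s × 1.02 = 13028.3 Mb
wedding highlight reel: 35.496 Mbps × 600 s × 1.02 = 21723.6 Mb
concert recording: 17.716 Mbps × 5400 s × 1.02 = 97579.7 Mb
Total: 163600.3 Mb = 20450.0 MB.
= 20.45 GB.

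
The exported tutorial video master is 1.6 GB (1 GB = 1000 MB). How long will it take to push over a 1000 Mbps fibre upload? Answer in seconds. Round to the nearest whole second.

File: 1.6 GB = 12800.0 Mb.
At 1000 Mbps: 12800.0 / 1000 = 12.8 s ≈ 12.8 seconds.

13 seconds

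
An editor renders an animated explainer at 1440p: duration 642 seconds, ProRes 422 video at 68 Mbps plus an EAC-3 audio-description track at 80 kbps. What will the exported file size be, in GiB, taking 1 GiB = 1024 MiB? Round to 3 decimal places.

5.088 GiB

Audio: 80 kbps = 0.080 Mbps.
Total bitrate: 68 + 0.080 = 68.080 Mbps.
Stream data: 68.080 Mbps × 642 s = 43707.4 Mb.
43,707 Mb = 5,463,420,000 bytes ÷ 1,073,741,824 = 5.088 GiB.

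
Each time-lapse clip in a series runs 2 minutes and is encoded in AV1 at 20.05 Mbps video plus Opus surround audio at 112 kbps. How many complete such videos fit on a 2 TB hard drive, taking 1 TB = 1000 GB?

2 min = 120 s
Audio: 112 kbps = 0.112 Mbps.
Total bitrate: 20.162 Mbps.
Per item: 20.162 Mbps × 120 s = 2,419 Mb = 302.4 MB.
Capacity: 2 TB = 16,000,000 Mb; 6613.10 items → 6613 complete.

6613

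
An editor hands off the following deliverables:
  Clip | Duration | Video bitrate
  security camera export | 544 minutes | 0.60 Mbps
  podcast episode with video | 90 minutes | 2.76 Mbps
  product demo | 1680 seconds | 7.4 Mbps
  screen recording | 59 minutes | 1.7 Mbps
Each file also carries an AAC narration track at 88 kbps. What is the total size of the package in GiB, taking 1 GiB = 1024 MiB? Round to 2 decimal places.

6.61 GiB

Audio: 88 kbps = 0.088 Mbps.
security camera export: 0.688 Mbps × 32640 s = 22456.3 Mb
podcast episode with video: 2.848 Mbps × 5400 s = 15379.2 Mb
product demo: 7.488 Mbps × 1680 s = 12579.8 Mb
screen recording: 1.788 Mbps × 3540 s = 6329.5 Mb
Total: 56744.9 Mb = 7093.1 MB.
= 6.606 GiB.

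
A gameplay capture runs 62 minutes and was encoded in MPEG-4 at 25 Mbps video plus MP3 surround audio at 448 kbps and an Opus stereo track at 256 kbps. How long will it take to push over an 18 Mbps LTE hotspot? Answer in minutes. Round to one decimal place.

62 min = 3720 s
Audio total: 448 + 256 = 704 kbps = 0.704 Mbps.
Total bitrate: 25.704 Mbps.
File: 25.704 Mbps × 3720 s = 95618.9 Mb.
At 18 Mbps: 95618.9 / 18 = 5312.2 s ≈ 88.5 minutes.

88.5 minutes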